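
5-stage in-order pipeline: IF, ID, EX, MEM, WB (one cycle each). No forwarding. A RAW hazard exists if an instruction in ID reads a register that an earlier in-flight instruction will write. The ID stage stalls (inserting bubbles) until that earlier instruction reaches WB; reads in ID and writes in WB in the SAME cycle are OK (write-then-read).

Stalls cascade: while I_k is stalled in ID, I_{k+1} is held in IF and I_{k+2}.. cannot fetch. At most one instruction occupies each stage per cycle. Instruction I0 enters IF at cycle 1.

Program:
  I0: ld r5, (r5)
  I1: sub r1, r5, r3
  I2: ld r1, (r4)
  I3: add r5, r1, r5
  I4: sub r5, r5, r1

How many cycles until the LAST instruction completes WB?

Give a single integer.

I0 ld r5 <- r5: IF@1 ID@2 stall=0 (-) EX@3 MEM@4 WB@5
I1 sub r1 <- r5,r3: IF@2 ID@3 stall=2 (RAW on I0.r5 (WB@5)) EX@6 MEM@7 WB@8
I2 ld r1 <- r4: IF@3 ID@6 stall=0 (-) EX@7 MEM@8 WB@9
I3 add r5 <- r1,r5: IF@6 ID@7 stall=2 (RAW on I2.r1 (WB@9)) EX@10 MEM@11 WB@12
I4 sub r5 <- r5,r1: IF@7 ID@10 stall=2 (RAW on I3.r5 (WB@12)) EX@13 MEM@14 WB@15

Answer: 15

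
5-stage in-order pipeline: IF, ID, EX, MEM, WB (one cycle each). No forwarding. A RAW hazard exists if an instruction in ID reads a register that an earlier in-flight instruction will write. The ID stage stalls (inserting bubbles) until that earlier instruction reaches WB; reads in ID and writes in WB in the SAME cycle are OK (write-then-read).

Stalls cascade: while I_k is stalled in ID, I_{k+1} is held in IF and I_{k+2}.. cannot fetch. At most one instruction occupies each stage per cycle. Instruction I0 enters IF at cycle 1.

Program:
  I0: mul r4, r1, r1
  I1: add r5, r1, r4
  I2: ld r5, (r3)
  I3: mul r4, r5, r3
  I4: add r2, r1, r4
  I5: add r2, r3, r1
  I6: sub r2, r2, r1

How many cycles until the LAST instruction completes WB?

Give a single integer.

I0 mul r4 <- r1,r1: IF@1 ID@2 stall=0 (-) EX@3 MEM@4 WB@5
I1 add r5 <- r1,r4: IF@2 ID@3 stall=2 (RAW on I0.r4 (WB@5)) EX@6 MEM@7 WB@8
I2 ld r5 <- r3: IF@3 ID@6 stall=0 (-) EX@7 MEM@8 WB@9
I3 mul r4 <- r5,r3: IF@6 ID@7 stall=2 (RAW on I2.r5 (WB@9)) EX@10 MEM@11 WB@12
I4 add r2 <- r1,r4: IF@7 ID@10 stall=2 (RAW on I3.r4 (WB@12)) EX@13 MEM@14 WB@15
I5 add r2 <- r3,r1: IF@10 ID@13 stall=0 (-) EX@14 MEM@15 WB@16
I6 sub r2 <- r2,r1: IF@13 ID@14 stall=2 (RAW on I5.r2 (WB@16)) EX@17 MEM@18 WB@19

Answer: 19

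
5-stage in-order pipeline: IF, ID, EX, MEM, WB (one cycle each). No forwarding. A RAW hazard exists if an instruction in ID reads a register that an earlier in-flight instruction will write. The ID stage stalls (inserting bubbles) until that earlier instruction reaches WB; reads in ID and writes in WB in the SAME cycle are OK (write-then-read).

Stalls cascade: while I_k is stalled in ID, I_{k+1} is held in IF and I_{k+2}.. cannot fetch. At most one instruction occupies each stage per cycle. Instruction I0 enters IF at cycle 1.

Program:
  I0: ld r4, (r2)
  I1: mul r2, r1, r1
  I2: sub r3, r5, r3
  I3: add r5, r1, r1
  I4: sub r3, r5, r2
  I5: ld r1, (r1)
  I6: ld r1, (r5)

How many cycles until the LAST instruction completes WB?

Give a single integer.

Answer: 13

Derivation:
I0 ld r4 <- r2: IF@1 ID@2 stall=0 (-) EX@3 MEM@4 WB@5
I1 mul r2 <- r1,r1: IF@2 ID@3 stall=0 (-) EX@4 MEM@5 WB@6
I2 sub r3 <- r5,r3: IF@3 ID@4 stall=0 (-) EX@5 MEM@6 WB@7
I3 add r5 <- r1,r1: IF@4 ID@5 stall=0 (-) EX@6 MEM@7 WB@8
I4 sub r3 <- r5,r2: IF@5 ID@6 stall=2 (RAW on I3.r5 (WB@8)) EX@9 MEM@10 WB@11
I5 ld r1 <- r1: IF@6 ID@9 stall=0 (-) EX@10 MEM@11 WB@12
I6 ld r1 <- r5: IF@9 ID@10 stall=0 (-) EX@11 MEM@12 WB@13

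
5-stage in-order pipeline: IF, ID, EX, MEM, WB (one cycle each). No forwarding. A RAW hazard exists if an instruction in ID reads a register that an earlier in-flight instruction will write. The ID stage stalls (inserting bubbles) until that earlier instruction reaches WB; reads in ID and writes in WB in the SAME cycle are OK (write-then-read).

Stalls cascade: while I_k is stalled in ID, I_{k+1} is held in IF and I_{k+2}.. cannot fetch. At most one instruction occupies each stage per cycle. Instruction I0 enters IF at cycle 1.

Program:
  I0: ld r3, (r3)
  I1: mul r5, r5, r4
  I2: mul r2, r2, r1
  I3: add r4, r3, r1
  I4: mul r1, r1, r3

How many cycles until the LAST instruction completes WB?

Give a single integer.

Answer: 9

Derivation:
I0 ld r3 <- r3: IF@1 ID@2 stall=0 (-) EX@3 MEM@4 WB@5
I1 mul r5 <- r5,r4: IF@2 ID@3 stall=0 (-) EX@4 MEM@5 WB@6
I2 mul r2 <- r2,r1: IF@3 ID@4 stall=0 (-) EX@5 MEM@6 WB@7
I3 add r4 <- r3,r1: IF@4 ID@5 stall=0 (-) EX@6 MEM@7 WB@8
I4 mul r1 <- r1,r3: IF@5 ID@6 stall=0 (-) EX@7 MEM@8 WB@9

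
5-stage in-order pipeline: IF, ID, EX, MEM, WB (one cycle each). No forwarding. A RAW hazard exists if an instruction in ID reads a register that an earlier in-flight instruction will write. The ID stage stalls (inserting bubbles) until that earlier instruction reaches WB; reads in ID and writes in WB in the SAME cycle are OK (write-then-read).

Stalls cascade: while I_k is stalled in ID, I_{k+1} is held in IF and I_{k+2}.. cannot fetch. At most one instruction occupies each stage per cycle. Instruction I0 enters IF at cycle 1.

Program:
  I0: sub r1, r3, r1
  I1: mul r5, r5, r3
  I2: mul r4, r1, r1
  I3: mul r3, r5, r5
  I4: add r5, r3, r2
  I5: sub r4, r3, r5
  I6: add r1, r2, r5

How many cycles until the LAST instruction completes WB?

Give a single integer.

I0 sub r1 <- r3,r1: IF@1 ID@2 stall=0 (-) EX@3 MEM@4 WB@5
I1 mul r5 <- r5,r3: IF@2 ID@3 stall=0 (-) EX@4 MEM@5 WB@6
I2 mul r4 <- r1,r1: IF@3 ID@4 stall=1 (RAW on I0.r1 (WB@5)) EX@6 MEM@7 WB@8
I3 mul r3 <- r5,r5: IF@4 ID@6 stall=0 (-) EX@7 MEM@8 WB@9
I4 add r5 <- r3,r2: IF@6 ID@7 stall=2 (RAW on I3.r3 (WB@9)) EX@10 MEM@11 WB@12
I5 sub r4 <- r3,r5: IF@7 ID@10 stall=2 (RAW on I4.r5 (WB@12)) EX@13 MEM@14 WB@15
I6 add r1 <- r2,r5: IF@10 ID@13 stall=0 (-) EX@14 MEM@15 WB@16

Answer: 16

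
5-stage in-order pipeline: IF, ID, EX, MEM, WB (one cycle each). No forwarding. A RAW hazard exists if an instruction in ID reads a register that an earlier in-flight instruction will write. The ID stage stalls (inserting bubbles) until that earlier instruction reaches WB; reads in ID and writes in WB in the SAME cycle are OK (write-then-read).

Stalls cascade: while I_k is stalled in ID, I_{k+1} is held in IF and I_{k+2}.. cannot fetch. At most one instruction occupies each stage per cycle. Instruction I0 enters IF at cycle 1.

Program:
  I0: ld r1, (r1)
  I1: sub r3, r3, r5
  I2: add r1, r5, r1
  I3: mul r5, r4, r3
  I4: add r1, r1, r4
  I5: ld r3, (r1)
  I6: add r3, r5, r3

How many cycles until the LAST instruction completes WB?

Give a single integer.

I0 ld r1 <- r1: IF@1 ID@2 stall=0 (-) EX@3 MEM@4 WB@5
I1 sub r3 <- r3,r5: IF@2 ID@3 stall=0 (-) EX@4 MEM@5 WB@6
I2 add r1 <- r5,r1: IF@3 ID@4 stall=1 (RAW on I0.r1 (WB@5)) EX@6 MEM@7 WB@8
I3 mul r5 <- r4,r3: IF@4 ID@6 stall=0 (-) EX@7 MEM@8 WB@9
I4 add r1 <- r1,r4: IF@6 ID@7 stall=1 (RAW on I2.r1 (WB@8)) EX@9 MEM@10 WB@11
I5 ld r3 <- r1: IF@7 ID@9 stall=2 (RAW on I4.r1 (WB@11)) EX@12 MEM@13 WB@14
I6 add r3 <- r5,r3: IF@9 ID@12 stall=2 (RAW on I5.r3 (WB@14)) EX@15 MEM@16 WB@17

Answer: 17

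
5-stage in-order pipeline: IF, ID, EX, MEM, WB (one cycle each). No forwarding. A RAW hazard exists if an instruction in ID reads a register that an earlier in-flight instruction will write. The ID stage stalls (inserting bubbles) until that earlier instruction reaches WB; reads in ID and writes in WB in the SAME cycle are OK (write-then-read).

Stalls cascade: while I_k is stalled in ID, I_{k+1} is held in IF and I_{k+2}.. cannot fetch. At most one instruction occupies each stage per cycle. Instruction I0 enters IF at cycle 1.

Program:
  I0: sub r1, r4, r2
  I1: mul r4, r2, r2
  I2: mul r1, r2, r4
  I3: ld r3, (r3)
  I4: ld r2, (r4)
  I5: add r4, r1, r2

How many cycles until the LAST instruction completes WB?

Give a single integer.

Answer: 14

Derivation:
I0 sub r1 <- r4,r2: IF@1 ID@2 stall=0 (-) EX@3 MEM@4 WB@5
I1 mul r4 <- r2,r2: IF@2 ID@3 stall=0 (-) EX@4 MEM@5 WB@6
I2 mul r1 <- r2,r4: IF@3 ID@4 stall=2 (RAW on I1.r4 (WB@6)) EX@7 MEM@8 WB@9
I3 ld r3 <- r3: IF@4 ID@7 stall=0 (-) EX@8 MEM@9 WB@10
I4 ld r2 <- r4: IF@7 ID@8 stall=0 (-) EX@9 MEM@10 WB@11
I5 add r4 <- r1,r2: IF@8 ID@9 stall=2 (RAW on I4.r2 (WB@11)) EX@12 MEM@13 WB@14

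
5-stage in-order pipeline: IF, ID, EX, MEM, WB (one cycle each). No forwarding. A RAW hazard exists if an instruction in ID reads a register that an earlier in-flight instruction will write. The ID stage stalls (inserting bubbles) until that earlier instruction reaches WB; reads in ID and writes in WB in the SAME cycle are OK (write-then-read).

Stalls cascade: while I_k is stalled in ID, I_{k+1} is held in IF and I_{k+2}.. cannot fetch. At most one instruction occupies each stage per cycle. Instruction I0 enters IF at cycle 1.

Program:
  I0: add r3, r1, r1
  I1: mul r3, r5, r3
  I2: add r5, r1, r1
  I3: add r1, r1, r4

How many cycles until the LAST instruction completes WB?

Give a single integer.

Answer: 10

Derivation:
I0 add r3 <- r1,r1: IF@1 ID@2 stall=0 (-) EX@3 MEM@4 WB@5
I1 mul r3 <- r5,r3: IF@2 ID@3 stall=2 (RAW on I0.r3 (WB@5)) EX@6 MEM@7 WB@8
I2 add r5 <- r1,r1: IF@3 ID@6 stall=0 (-) EX@7 MEM@8 WB@9
I3 add r1 <- r1,r4: IF@6 ID@7 stall=0 (-) EX@8 MEM@9 WB@10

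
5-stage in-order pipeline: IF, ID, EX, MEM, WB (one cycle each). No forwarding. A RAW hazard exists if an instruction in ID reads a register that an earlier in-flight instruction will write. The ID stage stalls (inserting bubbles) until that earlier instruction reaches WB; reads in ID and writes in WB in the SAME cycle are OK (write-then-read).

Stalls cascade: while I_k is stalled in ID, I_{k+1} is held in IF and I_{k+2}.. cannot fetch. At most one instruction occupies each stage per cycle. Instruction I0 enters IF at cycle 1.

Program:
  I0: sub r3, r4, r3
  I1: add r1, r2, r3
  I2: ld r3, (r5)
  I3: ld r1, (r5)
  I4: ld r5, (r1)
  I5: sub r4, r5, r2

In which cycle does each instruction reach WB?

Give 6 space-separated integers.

Answer: 5 8 9 10 13 16

Derivation:
I0 sub r3 <- r4,r3: IF@1 ID@2 stall=0 (-) EX@3 MEM@4 WB@5
I1 add r1 <- r2,r3: IF@2 ID@3 stall=2 (RAW on I0.r3 (WB@5)) EX@6 MEM@7 WB@8
I2 ld r3 <- r5: IF@3 ID@6 stall=0 (-) EX@7 MEM@8 WB@9
I3 ld r1 <- r5: IF@6 ID@7 stall=0 (-) EX@8 MEM@9 WB@10
I4 ld r5 <- r1: IF@7 ID@8 stall=2 (RAW on I3.r1 (WB@10)) EX@11 MEM@12 WB@13
I5 sub r4 <- r5,r2: IF@8 ID@11 stall=2 (RAW on I4.r5 (WB@13)) EX@14 MEM@15 WB@16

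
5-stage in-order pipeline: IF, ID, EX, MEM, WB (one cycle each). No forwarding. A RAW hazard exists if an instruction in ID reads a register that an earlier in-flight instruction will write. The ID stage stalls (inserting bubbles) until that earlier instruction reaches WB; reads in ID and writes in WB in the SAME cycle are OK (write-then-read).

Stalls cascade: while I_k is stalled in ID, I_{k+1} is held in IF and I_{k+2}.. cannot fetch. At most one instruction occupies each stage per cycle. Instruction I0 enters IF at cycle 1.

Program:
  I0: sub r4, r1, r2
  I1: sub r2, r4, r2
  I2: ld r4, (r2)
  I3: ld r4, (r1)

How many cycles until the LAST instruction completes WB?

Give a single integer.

Answer: 12

Derivation:
I0 sub r4 <- r1,r2: IF@1 ID@2 stall=0 (-) EX@3 MEM@4 WB@5
I1 sub r2 <- r4,r2: IF@2 ID@3 stall=2 (RAW on I0.r4 (WB@5)) EX@6 MEM@7 WB@8
I2 ld r4 <- r2: IF@3 ID@6 stall=2 (RAW on I1.r2 (WB@8)) EX@9 MEM@10 WB@11
I3 ld r4 <- r1: IF@6 ID@9 stall=0 (-) EX@10 MEM@11 WB@12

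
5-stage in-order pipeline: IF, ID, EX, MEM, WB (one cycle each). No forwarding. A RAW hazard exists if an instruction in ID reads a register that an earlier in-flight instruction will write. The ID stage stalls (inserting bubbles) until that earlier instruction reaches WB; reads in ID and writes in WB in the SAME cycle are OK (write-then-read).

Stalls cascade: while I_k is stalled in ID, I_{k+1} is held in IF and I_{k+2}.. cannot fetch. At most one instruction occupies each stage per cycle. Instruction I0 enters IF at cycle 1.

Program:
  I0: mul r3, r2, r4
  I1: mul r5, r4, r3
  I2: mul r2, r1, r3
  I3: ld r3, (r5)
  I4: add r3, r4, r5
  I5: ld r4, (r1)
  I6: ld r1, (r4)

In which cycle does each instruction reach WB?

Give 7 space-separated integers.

Answer: 5 8 9 11 12 13 16

Derivation:
I0 mul r3 <- r2,r4: IF@1 ID@2 stall=0 (-) EX@3 MEM@4 WB@5
I1 mul r5 <- r4,r3: IF@2 ID@3 stall=2 (RAW on I0.r3 (WB@5)) EX@6 MEM@7 WB@8
I2 mul r2 <- r1,r3: IF@3 ID@6 stall=0 (-) EX@7 MEM@8 WB@9
I3 ld r3 <- r5: IF@6 ID@7 stall=1 (RAW on I1.r5 (WB@8)) EX@9 MEM@10 WB@11
I4 add r3 <- r4,r5: IF@7 ID@9 stall=0 (-) EX@10 MEM@11 WB@12
I5 ld r4 <- r1: IF@9 ID@10 stall=0 (-) EX@11 MEM@12 WB@13
I6 ld r1 <- r4: IF@10 ID@11 stall=2 (RAW on I5.r4 (WB@13)) EX@14 MEM@15 WB@16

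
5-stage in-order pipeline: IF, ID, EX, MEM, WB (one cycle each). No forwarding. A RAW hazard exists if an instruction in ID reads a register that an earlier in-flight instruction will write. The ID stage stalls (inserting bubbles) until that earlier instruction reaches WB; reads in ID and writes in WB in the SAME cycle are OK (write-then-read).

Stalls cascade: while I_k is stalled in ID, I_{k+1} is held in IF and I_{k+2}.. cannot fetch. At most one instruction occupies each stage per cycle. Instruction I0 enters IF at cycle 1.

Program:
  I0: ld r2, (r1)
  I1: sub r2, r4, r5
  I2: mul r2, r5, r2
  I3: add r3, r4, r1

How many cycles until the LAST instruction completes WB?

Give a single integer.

Answer: 10

Derivation:
I0 ld r2 <- r1: IF@1 ID@2 stall=0 (-) EX@3 MEM@4 WB@5
I1 sub r2 <- r4,r5: IF@2 ID@3 stall=0 (-) EX@4 MEM@5 WB@6
I2 mul r2 <- r5,r2: IF@3 ID@4 stall=2 (RAW on I1.r2 (WB@6)) EX@7 MEM@8 WB@9
I3 add r3 <- r4,r1: IF@4 ID@7 stall=0 (-) EX@8 MEM@9 WB@10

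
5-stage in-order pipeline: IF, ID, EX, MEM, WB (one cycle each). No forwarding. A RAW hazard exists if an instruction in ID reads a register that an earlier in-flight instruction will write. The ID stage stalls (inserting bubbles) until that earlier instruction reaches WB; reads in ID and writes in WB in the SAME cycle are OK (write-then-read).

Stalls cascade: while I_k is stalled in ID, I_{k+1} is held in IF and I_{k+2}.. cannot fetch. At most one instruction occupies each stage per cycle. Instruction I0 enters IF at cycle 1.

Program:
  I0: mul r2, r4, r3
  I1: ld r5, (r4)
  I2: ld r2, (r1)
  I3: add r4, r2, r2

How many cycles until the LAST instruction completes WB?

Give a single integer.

Answer: 10

Derivation:
I0 mul r2 <- r4,r3: IF@1 ID@2 stall=0 (-) EX@3 MEM@4 WB@5
I1 ld r5 <- r4: IF@2 ID@3 stall=0 (-) EX@4 MEM@5 WB@6
I2 ld r2 <- r1: IF@3 ID@4 stall=0 (-) EX@5 MEM@6 WB@7
I3 add r4 <- r2,r2: IF@4 ID@5 stall=2 (RAW on I2.r2 (WB@7)) EX@8 MEM@9 WB@10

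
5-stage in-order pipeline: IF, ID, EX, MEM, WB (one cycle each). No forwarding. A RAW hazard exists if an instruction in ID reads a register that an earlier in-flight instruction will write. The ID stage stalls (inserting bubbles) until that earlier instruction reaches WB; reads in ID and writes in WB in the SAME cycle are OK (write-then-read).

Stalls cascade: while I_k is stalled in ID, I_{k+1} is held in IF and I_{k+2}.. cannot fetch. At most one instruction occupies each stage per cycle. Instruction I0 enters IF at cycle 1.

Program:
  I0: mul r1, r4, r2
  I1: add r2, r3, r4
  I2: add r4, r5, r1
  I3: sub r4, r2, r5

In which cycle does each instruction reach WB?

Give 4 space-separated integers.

Answer: 5 6 8 9

Derivation:
I0 mul r1 <- r4,r2: IF@1 ID@2 stall=0 (-) EX@3 MEM@4 WB@5
I1 add r2 <- r3,r4: IF@2 ID@3 stall=0 (-) EX@4 MEM@5 WB@6
I2 add r4 <- r5,r1: IF@3 ID@4 stall=1 (RAW on I0.r1 (WB@5)) EX@6 MEM@7 WB@8
I3 sub r4 <- r2,r5: IF@4 ID@6 stall=0 (-) EX@7 MEM@8 WB@9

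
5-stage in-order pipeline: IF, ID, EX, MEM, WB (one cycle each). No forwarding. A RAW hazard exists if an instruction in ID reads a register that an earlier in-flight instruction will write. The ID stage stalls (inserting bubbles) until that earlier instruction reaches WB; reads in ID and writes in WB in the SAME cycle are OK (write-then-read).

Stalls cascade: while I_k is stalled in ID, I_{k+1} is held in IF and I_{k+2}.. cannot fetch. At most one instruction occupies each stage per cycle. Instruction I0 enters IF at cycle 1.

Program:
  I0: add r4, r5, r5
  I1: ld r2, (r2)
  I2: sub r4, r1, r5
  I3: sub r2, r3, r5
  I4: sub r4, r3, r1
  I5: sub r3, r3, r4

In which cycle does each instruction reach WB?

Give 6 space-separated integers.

I0 add r4 <- r5,r5: IF@1 ID@2 stall=0 (-) EX@3 MEM@4 WB@5
I1 ld r2 <- r2: IF@2 ID@3 stall=0 (-) EX@4 MEM@5 WB@6
I2 sub r4 <- r1,r5: IF@3 ID@4 stall=0 (-) EX@5 MEM@6 WB@7
I3 sub r2 <- r3,r5: IF@4 ID@5 stall=0 (-) EX@6 MEM@7 WB@8
I4 sub r4 <- r3,r1: IF@5 ID@6 stall=0 (-) EX@7 MEM@8 WB@9
I5 sub r3 <- r3,r4: IF@6 ID@7 stall=2 (RAW on I4.r4 (WB@9)) EX@10 MEM@11 WB@12

Answer: 5 6 7 8 9 12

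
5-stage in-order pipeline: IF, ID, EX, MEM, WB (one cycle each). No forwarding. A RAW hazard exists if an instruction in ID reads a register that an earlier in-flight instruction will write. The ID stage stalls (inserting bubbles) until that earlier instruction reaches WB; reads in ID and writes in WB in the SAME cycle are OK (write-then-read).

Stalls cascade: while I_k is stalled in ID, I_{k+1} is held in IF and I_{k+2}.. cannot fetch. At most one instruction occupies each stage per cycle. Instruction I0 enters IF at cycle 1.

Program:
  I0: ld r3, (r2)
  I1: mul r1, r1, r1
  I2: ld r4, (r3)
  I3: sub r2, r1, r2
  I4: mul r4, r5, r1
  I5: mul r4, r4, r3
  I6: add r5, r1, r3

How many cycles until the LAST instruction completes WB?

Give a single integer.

I0 ld r3 <- r2: IF@1 ID@2 stall=0 (-) EX@3 MEM@4 WB@5
I1 mul r1 <- r1,r1: IF@2 ID@3 stall=0 (-) EX@4 MEM@5 WB@6
I2 ld r4 <- r3: IF@3 ID@4 stall=1 (RAW on I0.r3 (WB@5)) EX@6 MEM@7 WB@8
I3 sub r2 <- r1,r2: IF@4 ID@6 stall=0 (-) EX@7 MEM@8 WB@9
I4 mul r4 <- r5,r1: IF@6 ID@7 stall=0 (-) EX@8 MEM@9 WB@10
I5 mul r4 <- r4,r3: IF@7 ID@8 stall=2 (RAW on I4.r4 (WB@10)) EX@11 MEM@12 WB@13
I6 add r5 <- r1,r3: IF@8 ID@11 stall=0 (-) EX@12 MEM@13 WB@14

Answer: 14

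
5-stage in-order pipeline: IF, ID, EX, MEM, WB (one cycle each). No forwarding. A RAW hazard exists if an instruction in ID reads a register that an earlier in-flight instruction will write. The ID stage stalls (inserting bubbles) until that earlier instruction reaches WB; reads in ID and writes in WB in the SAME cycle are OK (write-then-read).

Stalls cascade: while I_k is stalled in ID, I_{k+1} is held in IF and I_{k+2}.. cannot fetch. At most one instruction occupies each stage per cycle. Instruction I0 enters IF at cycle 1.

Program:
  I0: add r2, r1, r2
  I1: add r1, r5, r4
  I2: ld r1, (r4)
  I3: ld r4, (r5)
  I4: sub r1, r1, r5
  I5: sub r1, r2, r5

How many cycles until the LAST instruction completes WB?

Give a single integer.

I0 add r2 <- r1,r2: IF@1 ID@2 stall=0 (-) EX@3 MEM@4 WB@5
I1 add r1 <- r5,r4: IF@2 ID@3 stall=0 (-) EX@4 MEM@5 WB@6
I2 ld r1 <- r4: IF@3 ID@4 stall=0 (-) EX@5 MEM@6 WB@7
I3 ld r4 <- r5: IF@4 ID@5 stall=0 (-) EX@6 MEM@7 WB@8
I4 sub r1 <- r1,r5: IF@5 ID@6 stall=1 (RAW on I2.r1 (WB@7)) EX@8 MEM@9 WB@10
I5 sub r1 <- r2,r5: IF@6 ID@8 stall=0 (-) EX@9 MEM@10 WB@11

Answer: 11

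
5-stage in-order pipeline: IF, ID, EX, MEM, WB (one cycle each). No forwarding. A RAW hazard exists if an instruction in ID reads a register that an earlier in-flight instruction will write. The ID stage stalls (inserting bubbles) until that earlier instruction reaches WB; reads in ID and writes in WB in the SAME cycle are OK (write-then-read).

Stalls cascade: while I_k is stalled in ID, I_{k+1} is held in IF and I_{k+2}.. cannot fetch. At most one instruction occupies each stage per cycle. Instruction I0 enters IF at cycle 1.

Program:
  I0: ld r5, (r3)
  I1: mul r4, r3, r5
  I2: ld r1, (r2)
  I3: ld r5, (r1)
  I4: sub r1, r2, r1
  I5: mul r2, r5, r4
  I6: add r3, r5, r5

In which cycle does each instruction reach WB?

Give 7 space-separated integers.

I0 ld r5 <- r3: IF@1 ID@2 stall=0 (-) EX@3 MEM@4 WB@5
I1 mul r4 <- r3,r5: IF@2 ID@3 stall=2 (RAW on I0.r5 (WB@5)) EX@6 MEM@7 WB@8
I2 ld r1 <- r2: IF@3 ID@6 stall=0 (-) EX@7 MEM@8 WB@9
I3 ld r5 <- r1: IF@6 ID@7 stall=2 (RAW on I2.r1 (WB@9)) EX@10 MEM@11 WB@12
I4 sub r1 <- r2,r1: IF@7 ID@10 stall=0 (-) EX@11 MEM@12 WB@13
I5 mul r2 <- r5,r4: IF@10 ID@11 stall=1 (RAW on I3.r5 (WB@12)) EX@13 MEM@14 WB@15
I6 add r3 <- r5,r5: IF@11 ID@13 stall=0 (-) EX@14 MEM@15 WB@16

Answer: 5 8 9 12 13 15 16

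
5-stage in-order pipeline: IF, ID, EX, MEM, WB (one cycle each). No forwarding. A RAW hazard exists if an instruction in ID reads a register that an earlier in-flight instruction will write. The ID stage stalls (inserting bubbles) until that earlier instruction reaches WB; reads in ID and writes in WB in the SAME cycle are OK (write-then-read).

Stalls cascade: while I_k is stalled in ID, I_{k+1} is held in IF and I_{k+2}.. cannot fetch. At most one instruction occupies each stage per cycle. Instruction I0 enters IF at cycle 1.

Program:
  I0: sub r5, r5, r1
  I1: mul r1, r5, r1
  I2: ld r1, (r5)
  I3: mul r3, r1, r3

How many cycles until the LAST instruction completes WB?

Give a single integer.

I0 sub r5 <- r5,r1: IF@1 ID@2 stall=0 (-) EX@3 MEM@4 WB@5
I1 mul r1 <- r5,r1: IF@2 ID@3 stall=2 (RAW on I0.r5 (WB@5)) EX@6 MEM@7 WB@8
I2 ld r1 <- r5: IF@3 ID@6 stall=0 (-) EX@7 MEM@8 WB@9
I3 mul r3 <- r1,r3: IF@6 ID@7 stall=2 (RAW on I2.r1 (WB@9)) EX@10 MEM@11 WB@12

Answer: 12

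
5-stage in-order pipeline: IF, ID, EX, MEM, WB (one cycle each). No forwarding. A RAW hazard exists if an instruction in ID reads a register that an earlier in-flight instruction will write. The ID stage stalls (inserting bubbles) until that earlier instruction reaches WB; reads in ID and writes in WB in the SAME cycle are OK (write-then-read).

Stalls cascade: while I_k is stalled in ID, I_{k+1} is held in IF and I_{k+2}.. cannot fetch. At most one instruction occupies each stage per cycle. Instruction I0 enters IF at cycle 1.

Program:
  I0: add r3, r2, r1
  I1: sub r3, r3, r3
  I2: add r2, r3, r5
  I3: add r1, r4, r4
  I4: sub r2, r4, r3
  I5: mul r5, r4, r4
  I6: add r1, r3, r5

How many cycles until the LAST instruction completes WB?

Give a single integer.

I0 add r3 <- r2,r1: IF@1 ID@2 stall=0 (-) EX@3 MEM@4 WB@5
I1 sub r3 <- r3,r3: IF@2 ID@3 stall=2 (RAW on I0.r3 (WB@5)) EX@6 MEM@7 WB@8
I2 add r2 <- r3,r5: IF@3 ID@6 stall=2 (RAW on I1.r3 (WB@8)) EX@9 MEM@10 WB@11
I3 add r1 <- r4,r4: IF@6 ID@9 stall=0 (-) EX@10 MEM@11 WB@12
I4 sub r2 <- r4,r3: IF@9 ID@10 stall=0 (-) EX@11 MEM@12 WB@13
I5 mul r5 <- r4,r4: IF@10 ID@11 stall=0 (-) EX@12 MEM@13 WB@14
I6 add r1 <- r3,r5: IF@11 ID@12 stall=2 (RAW on I5.r5 (WB@14)) EX@15 MEM@16 WB@17

Answer: 17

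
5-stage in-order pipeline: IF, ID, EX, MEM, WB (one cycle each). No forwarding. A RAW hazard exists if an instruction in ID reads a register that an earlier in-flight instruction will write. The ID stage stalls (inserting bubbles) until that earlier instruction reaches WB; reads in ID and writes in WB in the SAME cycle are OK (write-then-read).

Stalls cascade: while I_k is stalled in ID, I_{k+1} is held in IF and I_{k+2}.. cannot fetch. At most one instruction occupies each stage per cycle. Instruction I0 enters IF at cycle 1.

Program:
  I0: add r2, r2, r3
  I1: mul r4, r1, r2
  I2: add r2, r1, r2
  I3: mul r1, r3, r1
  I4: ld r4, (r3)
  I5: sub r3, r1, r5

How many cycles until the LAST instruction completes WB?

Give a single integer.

I0 add r2 <- r2,r3: IF@1 ID@2 stall=0 (-) EX@3 MEM@4 WB@5
I1 mul r4 <- r1,r2: IF@2 ID@3 stall=2 (RAW on I0.r2 (WB@5)) EX@6 MEM@7 WB@8
I2 add r2 <- r1,r2: IF@3 ID@6 stall=0 (-) EX@7 MEM@8 WB@9
I3 mul r1 <- r3,r1: IF@6 ID@7 stall=0 (-) EX@8 MEM@9 WB@10
I4 ld r4 <- r3: IF@7 ID@8 stall=0 (-) EX@9 MEM@10 WB@11
I5 sub r3 <- r1,r5: IF@8 ID@9 stall=1 (RAW on I3.r1 (WB@10)) EX@11 MEM@12 WB@13

Answer: 13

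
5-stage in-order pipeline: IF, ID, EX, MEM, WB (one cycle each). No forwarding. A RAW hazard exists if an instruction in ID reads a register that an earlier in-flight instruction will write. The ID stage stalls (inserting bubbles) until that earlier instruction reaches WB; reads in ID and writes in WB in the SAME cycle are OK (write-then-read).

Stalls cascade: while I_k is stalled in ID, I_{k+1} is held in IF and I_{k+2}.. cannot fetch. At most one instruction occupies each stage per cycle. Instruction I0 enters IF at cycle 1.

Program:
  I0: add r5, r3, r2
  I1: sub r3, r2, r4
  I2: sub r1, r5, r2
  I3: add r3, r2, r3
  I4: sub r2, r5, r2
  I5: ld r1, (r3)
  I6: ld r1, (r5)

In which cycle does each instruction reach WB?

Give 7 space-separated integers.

I0 add r5 <- r3,r2: IF@1 ID@2 stall=0 (-) EX@3 MEM@4 WB@5
I1 sub r3 <- r2,r4: IF@2 ID@3 stall=0 (-) EX@4 MEM@5 WB@6
I2 sub r1 <- r5,r2: IF@3 ID@4 stall=1 (RAW on I0.r5 (WB@5)) EX@6 MEM@7 WB@8
I3 add r3 <- r2,r3: IF@4 ID@6 stall=0 (-) EX@7 MEM@8 WB@9
I4 sub r2 <- r5,r2: IF@6 ID@7 stall=0 (-) EX@8 MEM@9 WB@10
I5 ld r1 <- r3: IF@7 ID@8 stall=1 (RAW on I3.r3 (WB@9)) EX@10 MEM@11 WB@12
I6 ld r1 <- r5: IF@8 ID@10 stall=0 (-) EX@11 MEM@12 WB@13

Answer: 5 6 8 9 10 12 13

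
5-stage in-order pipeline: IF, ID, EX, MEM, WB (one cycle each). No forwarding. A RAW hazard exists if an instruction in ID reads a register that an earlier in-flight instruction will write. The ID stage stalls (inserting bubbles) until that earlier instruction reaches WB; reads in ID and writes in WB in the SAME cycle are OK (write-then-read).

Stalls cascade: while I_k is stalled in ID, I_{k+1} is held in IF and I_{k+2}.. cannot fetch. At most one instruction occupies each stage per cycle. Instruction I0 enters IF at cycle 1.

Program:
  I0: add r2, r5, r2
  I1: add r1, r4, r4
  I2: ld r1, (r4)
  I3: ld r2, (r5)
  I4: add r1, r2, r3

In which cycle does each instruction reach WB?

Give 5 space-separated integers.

I0 add r2 <- r5,r2: IF@1 ID@2 stall=0 (-) EX@3 MEM@4 WB@5
I1 add r1 <- r4,r4: IF@2 ID@3 stall=0 (-) EX@4 MEM@5 WB@6
I2 ld r1 <- r4: IF@3 ID@4 stall=0 (-) EX@5 MEM@6 WB@7
I3 ld r2 <- r5: IF@4 ID@5 stall=0 (-) EX@6 MEM@7 WB@8
I4 add r1 <- r2,r3: IF@5 ID@6 stall=2 (RAW on I3.r2 (WB@8)) EX@9 MEM@10 WB@11

Answer: 5 6 7 8 11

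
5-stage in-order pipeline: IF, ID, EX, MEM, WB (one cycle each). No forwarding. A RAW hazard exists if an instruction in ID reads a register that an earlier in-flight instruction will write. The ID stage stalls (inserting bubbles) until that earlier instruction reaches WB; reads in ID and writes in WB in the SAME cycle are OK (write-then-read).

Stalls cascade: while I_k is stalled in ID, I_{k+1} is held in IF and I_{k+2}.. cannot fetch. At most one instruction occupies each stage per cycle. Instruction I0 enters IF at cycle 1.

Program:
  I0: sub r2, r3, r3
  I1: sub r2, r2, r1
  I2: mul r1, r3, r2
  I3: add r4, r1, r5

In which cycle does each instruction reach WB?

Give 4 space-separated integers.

Answer: 5 8 11 14

Derivation:
I0 sub r2 <- r3,r3: IF@1 ID@2 stall=0 (-) EX@3 MEM@4 WB@5
I1 sub r2 <- r2,r1: IF@2 ID@3 stall=2 (RAW on I0.r2 (WB@5)) EX@6 MEM@7 WB@8
I2 mul r1 <- r3,r2: IF@3 ID@6 stall=2 (RAW on I1.r2 (WB@8)) EX@9 MEM@10 WB@11
I3 add r4 <- r1,r5: IF@6 ID@9 stall=2 (RAW on I2.r1 (WB@11)) EX@12 MEM@13 WB@14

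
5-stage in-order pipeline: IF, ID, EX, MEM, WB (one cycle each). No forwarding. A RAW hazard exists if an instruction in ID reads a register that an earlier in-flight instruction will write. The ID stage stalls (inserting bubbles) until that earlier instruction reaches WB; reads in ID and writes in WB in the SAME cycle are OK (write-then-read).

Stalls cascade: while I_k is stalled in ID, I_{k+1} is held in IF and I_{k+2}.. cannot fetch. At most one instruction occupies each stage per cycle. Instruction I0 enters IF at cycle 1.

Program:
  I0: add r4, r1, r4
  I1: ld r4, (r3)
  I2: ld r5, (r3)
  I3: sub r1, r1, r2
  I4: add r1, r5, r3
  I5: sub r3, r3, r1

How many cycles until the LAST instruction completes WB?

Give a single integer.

Answer: 13

Derivation:
I0 add r4 <- r1,r4: IF@1 ID@2 stall=0 (-) EX@3 MEM@4 WB@5
I1 ld r4 <- r3: IF@2 ID@3 stall=0 (-) EX@4 MEM@5 WB@6
I2 ld r5 <- r3: IF@3 ID@4 stall=0 (-) EX@5 MEM@6 WB@7
I3 sub r1 <- r1,r2: IF@4 ID@5 stall=0 (-) EX@6 MEM@7 WB@8
I4 add r1 <- r5,r3: IF@5 ID@6 stall=1 (RAW on I2.r5 (WB@7)) EX@8 MEM@9 WB@10
I5 sub r3 <- r3,r1: IF@6 ID@8 stall=2 (RAW on I4.r1 (WB@10)) EX@11 MEM@12 WB@13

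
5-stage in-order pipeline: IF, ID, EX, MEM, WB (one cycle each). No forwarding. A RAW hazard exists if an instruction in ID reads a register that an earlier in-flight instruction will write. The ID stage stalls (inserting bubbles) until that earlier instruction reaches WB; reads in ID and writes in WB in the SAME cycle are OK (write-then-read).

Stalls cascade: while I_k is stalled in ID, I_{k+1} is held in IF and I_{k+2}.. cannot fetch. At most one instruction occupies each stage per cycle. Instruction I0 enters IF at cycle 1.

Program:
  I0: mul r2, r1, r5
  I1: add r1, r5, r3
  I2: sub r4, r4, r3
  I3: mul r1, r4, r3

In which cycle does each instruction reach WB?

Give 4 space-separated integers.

I0 mul r2 <- r1,r5: IF@1 ID@2 stall=0 (-) EX@3 MEM@4 WB@5
I1 add r1 <- r5,r3: IF@2 ID@3 stall=0 (-) EX@4 MEM@5 WB@6
I2 sub r4 <- r4,r3: IF@3 ID@4 stall=0 (-) EX@5 MEM@6 WB@7
I3 mul r1 <- r4,r3: IF@4 ID@5 stall=2 (RAW on I2.r4 (WB@7)) EX@8 MEM@9 WB@10

Answer: 5 6 7 10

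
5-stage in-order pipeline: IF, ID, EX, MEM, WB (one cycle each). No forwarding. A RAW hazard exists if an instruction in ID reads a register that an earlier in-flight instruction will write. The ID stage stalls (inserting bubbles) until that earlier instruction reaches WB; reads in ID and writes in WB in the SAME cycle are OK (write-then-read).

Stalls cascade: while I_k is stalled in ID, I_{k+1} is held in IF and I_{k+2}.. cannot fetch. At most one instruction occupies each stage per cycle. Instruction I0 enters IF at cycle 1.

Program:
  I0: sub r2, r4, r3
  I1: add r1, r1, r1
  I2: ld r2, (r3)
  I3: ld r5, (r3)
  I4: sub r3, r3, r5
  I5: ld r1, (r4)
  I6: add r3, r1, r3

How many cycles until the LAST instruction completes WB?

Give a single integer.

Answer: 15

Derivation:
I0 sub r2 <- r4,r3: IF@1 ID@2 stall=0 (-) EX@3 MEM@4 WB@5
I1 add r1 <- r1,r1: IF@2 ID@3 stall=0 (-) EX@4 MEM@5 WB@6
I2 ld r2 <- r3: IF@3 ID@4 stall=0 (-) EX@5 MEM@6 WB@7
I3 ld r5 <- r3: IF@4 ID@5 stall=0 (-) EX@6 MEM@7 WB@8
I4 sub r3 <- r3,r5: IF@5 ID@6 stall=2 (RAW on I3.r5 (WB@8)) EX@9 MEM@10 WB@11
I5 ld r1 <- r4: IF@6 ID@9 stall=0 (-) EX@10 MEM@11 WB@12
I6 add r3 <- r1,r3: IF@9 ID@10 stall=2 (RAW on I5.r1 (WB@12)) EX@13 MEM@14 WB@15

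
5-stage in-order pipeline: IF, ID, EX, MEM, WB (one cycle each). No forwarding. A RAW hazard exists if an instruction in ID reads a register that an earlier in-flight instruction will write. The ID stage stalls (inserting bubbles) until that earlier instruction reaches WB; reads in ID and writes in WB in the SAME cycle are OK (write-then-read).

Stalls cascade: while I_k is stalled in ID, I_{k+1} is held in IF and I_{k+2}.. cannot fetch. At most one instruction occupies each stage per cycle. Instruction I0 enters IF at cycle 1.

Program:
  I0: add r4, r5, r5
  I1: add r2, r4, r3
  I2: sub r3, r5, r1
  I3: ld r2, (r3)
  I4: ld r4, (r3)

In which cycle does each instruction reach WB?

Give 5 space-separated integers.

Answer: 5 8 9 12 13

Derivation:
I0 add r4 <- r5,r5: IF@1 ID@2 stall=0 (-) EX@3 MEM@4 WB@5
I1 add r2 <- r4,r3: IF@2 ID@3 stall=2 (RAW on I0.r4 (WB@5)) EX@6 MEM@7 WB@8
I2 sub r3 <- r5,r1: IF@3 ID@6 stall=0 (-) EX@7 MEM@8 WB@9
I3 ld r2 <- r3: IF@6 ID@7 stall=2 (RAW on I2.r3 (WB@9)) EX@10 MEM@11 WB@12
I4 ld r4 <- r3: IF@7 ID@10 stall=0 (-) EX@11 MEM@12 WB@13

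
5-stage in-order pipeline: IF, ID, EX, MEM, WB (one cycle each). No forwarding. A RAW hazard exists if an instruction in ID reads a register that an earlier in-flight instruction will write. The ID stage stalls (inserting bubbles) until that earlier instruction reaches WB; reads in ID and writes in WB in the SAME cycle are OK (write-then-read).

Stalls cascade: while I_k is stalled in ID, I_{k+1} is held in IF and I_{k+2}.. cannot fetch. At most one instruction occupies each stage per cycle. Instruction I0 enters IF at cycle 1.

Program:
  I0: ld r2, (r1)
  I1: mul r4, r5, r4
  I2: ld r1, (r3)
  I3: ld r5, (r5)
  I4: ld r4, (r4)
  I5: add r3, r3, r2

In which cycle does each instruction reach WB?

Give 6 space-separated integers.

I0 ld r2 <- r1: IF@1 ID@2 stall=0 (-) EX@3 MEM@4 WB@5
I1 mul r4 <- r5,r4: IF@2 ID@3 stall=0 (-) EX@4 MEM@5 WB@6
I2 ld r1 <- r3: IF@3 ID@4 stall=0 (-) EX@5 MEM@6 WB@7
I3 ld r5 <- r5: IF@4 ID@5 stall=0 (-) EX@6 MEM@7 WB@8
I4 ld r4 <- r4: IF@5 ID@6 stall=0 (-) EX@7 MEM@8 WB@9
I5 add r3 <- r3,r2: IF@6 ID@7 stall=0 (-) EX@8 MEM@9 WB@10

Answer: 5 6 7 8 9 10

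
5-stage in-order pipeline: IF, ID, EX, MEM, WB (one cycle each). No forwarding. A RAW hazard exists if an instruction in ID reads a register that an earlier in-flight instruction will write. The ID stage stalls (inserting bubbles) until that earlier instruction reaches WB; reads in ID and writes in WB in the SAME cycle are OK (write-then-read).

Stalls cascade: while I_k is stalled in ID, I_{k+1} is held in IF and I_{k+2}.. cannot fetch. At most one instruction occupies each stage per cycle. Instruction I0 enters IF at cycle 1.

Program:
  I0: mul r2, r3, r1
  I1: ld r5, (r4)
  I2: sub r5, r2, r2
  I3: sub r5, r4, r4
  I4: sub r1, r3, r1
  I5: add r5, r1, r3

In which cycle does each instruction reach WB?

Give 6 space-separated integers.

Answer: 5 6 8 9 10 13

Derivation:
I0 mul r2 <- r3,r1: IF@1 ID@2 stall=0 (-) EX@3 MEM@4 WB@5
I1 ld r5 <- r4: IF@2 ID@3 stall=0 (-) EX@4 MEM@5 WB@6
I2 sub r5 <- r2,r2: IF@3 ID@4 stall=1 (RAW on I0.r2 (WB@5)) EX@6 MEM@7 WB@8
I3 sub r5 <- r4,r4: IF@4 ID@6 stall=0 (-) EX@7 MEM@8 WB@9
I4 sub r1 <- r3,r1: IF@6 ID@7 stall=0 (-) EX@8 MEM@9 WB@10
I5 add r5 <- r1,r3: IF@7 ID@8 stall=2 (RAW on I4.r1 (WB@10)) EX@11 MEM@12 WB@13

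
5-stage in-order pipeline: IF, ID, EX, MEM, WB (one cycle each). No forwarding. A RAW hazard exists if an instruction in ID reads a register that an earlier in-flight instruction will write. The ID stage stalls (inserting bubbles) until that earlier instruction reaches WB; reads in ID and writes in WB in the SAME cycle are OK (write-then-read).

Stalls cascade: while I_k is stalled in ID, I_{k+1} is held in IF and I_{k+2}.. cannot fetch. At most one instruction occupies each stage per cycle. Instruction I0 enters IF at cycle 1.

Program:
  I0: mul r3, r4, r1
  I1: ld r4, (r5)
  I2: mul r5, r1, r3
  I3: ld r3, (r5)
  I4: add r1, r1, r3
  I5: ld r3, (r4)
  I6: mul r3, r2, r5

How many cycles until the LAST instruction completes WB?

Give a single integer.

Answer: 16

Derivation:
I0 mul r3 <- r4,r1: IF@1 ID@2 stall=0 (-) EX@3 MEM@4 WB@5
I1 ld r4 <- r5: IF@2 ID@3 stall=0 (-) EX@4 MEM@5 WB@6
I2 mul r5 <- r1,r3: IF@3 ID@4 stall=1 (RAW on I0.r3 (WB@5)) EX@6 MEM@7 WB@8
I3 ld r3 <- r5: IF@4 ID@6 stall=2 (RAW on I2.r5 (WB@8)) EX@9 MEM@10 WB@11
I4 add r1 <- r1,r3: IF@6 ID@9 stall=2 (RAW on I3.r3 (WB@11)) EX@12 MEM@13 WB@14
I5 ld r3 <- r4: IF@9 ID@12 stall=0 (-) EX@13 MEM@14 WB@15
I6 mul r3 <- r2,r5: IF@12 ID@13 stall=0 (-) EX@14 MEM@15 WB@16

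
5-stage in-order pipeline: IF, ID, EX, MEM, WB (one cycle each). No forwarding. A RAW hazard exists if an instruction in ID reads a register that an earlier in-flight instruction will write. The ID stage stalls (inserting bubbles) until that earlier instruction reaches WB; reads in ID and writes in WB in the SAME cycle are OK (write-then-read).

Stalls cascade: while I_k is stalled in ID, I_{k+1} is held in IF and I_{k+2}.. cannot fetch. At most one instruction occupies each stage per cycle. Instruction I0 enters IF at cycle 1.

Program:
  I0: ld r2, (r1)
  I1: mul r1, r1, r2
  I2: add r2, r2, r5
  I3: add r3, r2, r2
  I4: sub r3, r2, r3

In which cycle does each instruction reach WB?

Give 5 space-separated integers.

I0 ld r2 <- r1: IF@1 ID@2 stall=0 (-) EX@3 MEM@4 WB@5
I1 mul r1 <- r1,r2: IF@2 ID@3 stall=2 (RAW on I0.r2 (WB@5)) EX@6 MEM@7 WB@8
I2 add r2 <- r2,r5: IF@3 ID@6 stall=0 (-) EX@7 MEM@8 WB@9
I3 add r3 <- r2,r2: IF@6 ID@7 stall=2 (RAW on I2.r2 (WB@9)) EX@10 MEM@11 WB@12
I4 sub r3 <- r2,r3: IF@7 ID@10 stall=2 (RAW on I3.r3 (WB@12)) EX@13 MEM@14 WB@15

Answer: 5 8 9 12 15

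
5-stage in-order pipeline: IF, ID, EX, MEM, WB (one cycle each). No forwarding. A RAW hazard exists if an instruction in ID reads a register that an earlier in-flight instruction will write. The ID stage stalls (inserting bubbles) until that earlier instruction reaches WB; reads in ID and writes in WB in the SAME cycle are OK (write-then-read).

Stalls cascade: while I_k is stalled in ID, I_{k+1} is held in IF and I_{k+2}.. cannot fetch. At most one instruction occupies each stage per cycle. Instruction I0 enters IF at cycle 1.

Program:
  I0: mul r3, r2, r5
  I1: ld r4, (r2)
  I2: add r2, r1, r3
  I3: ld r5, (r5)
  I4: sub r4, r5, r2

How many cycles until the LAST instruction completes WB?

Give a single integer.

Answer: 12

Derivation:
I0 mul r3 <- r2,r5: IF@1 ID@2 stall=0 (-) EX@3 MEM@4 WB@5
I1 ld r4 <- r2: IF@2 ID@3 stall=0 (-) EX@4 MEM@5 WB@6
I2 add r2 <- r1,r3: IF@3 ID@4 stall=1 (RAW on I0.r3 (WB@5)) EX@6 MEM@7 WB@8
I3 ld r5 <- r5: IF@4 ID@6 stall=0 (-) EX@7 MEM@8 WB@9
I4 sub r4 <- r5,r2: IF@6 ID@7 stall=2 (RAW on I3.r5 (WB@9)) EX@10 MEM@11 WB@12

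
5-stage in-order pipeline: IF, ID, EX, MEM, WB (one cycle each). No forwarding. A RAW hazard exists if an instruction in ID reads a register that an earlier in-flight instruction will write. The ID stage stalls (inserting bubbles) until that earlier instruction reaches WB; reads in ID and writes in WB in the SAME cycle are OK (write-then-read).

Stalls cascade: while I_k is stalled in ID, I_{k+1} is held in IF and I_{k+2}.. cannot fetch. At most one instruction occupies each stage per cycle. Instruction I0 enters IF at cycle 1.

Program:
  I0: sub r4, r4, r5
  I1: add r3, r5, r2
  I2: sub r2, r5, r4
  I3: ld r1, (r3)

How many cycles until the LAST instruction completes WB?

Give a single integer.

I0 sub r4 <- r4,r5: IF@1 ID@2 stall=0 (-) EX@3 MEM@4 WB@5
I1 add r3 <- r5,r2: IF@2 ID@3 stall=0 (-) EX@4 MEM@5 WB@6
I2 sub r2 <- r5,r4: IF@3 ID@4 stall=1 (RAW on I0.r4 (WB@5)) EX@6 MEM@7 WB@8
I3 ld r1 <- r3: IF@4 ID@6 stall=0 (-) EX@7 MEM@8 WB@9

Answer: 9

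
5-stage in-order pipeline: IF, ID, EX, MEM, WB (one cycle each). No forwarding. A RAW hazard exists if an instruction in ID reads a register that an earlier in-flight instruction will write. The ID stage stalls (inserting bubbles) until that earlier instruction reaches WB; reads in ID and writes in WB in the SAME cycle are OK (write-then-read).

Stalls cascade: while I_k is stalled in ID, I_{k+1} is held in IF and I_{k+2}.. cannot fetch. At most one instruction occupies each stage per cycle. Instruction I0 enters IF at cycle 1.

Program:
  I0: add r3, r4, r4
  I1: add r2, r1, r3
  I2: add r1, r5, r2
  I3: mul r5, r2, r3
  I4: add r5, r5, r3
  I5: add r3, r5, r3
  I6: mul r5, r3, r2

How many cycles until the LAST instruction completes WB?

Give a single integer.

Answer: 21

Derivation:
I0 add r3 <- r4,r4: IF@1 ID@2 stall=0 (-) EX@3 MEM@4 WB@5
I1 add r2 <- r1,r3: IF@2 ID@3 stall=2 (RAW on I0.r3 (WB@5)) EX@6 MEM@7 WB@8
I2 add r1 <- r5,r2: IF@3 ID@6 stall=2 (RAW on I1.r2 (WB@8)) EX@9 MEM@10 WB@11
I3 mul r5 <- r2,r3: IF@6 ID@9 stall=0 (-) EX@10 MEM@11 WB@12
I4 add r5 <- r5,r3: IF@9 ID@10 stall=2 (RAW on I3.r5 (WB@12)) EX@13 MEM@14 WB@15
I5 add r3 <- r5,r3: IF@10 ID@13 stall=2 (RAW on I4.r5 (WB@15)) EX@16 MEM@17 WB@18
I6 mul r5 <- r3,r2: IF@13 ID@16 stall=2 (RAW on I5.r3 (WB@18)) EX@19 MEM@20 WB@21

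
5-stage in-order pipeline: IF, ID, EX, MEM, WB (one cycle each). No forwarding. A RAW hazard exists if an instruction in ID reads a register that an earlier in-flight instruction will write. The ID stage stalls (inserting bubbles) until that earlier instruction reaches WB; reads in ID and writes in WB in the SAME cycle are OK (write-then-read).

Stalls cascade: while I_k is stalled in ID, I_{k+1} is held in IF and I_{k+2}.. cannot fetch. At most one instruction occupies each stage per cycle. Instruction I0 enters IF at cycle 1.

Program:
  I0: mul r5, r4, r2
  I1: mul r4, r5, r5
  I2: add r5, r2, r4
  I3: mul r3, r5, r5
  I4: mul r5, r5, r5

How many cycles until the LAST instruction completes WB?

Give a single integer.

I0 mul r5 <- r4,r2: IF@1 ID@2 stall=0 (-) EX@3 MEM@4 WB@5
I1 mul r4 <- r5,r5: IF@2 ID@3 stall=2 (RAW on I0.r5 (WB@5)) EX@6 MEM@7 WB@8
I2 add r5 <- r2,r4: IF@3 ID@6 stall=2 (RAW on I1.r4 (WB@8)) EX@9 MEM@10 WB@11
I3 mul r3 <- r5,r5: IF@6 ID@9 stall=2 (RAW on I2.r5 (WB@11)) EX@12 MEM@13 WB@14
I4 mul r5 <- r5,r5: IF@9 ID@12 stall=0 (-) EX@13 MEM@14 WB@15

Answer: 15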